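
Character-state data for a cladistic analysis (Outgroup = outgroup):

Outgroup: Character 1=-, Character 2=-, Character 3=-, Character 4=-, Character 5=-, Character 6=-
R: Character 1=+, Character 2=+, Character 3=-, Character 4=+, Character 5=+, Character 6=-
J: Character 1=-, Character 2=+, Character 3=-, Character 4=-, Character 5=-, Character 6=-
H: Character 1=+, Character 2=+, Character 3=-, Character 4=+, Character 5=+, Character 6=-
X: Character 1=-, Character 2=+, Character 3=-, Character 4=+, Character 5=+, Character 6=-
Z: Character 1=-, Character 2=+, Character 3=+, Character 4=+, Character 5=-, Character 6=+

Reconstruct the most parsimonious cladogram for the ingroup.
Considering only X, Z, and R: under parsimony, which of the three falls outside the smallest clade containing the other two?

The outgroup has state '-' for every character, so '+' is the derived state throughout.
Character 1: derived state '+' in H and R only — synapomorphy for {H, R}.
All ingroup taxa share the derived state '+' for Character 2; it defines the ingroup but does not resolve relationships within it.
Character 3 (derived state '+') is unique to Z (autapomorphy; uninformative for grouping).
Character 4 (derived state '+') is shared by H, R, X, and Z — a synapomorphy uniting that clade.
Character 5: derived state '+' in H, R, and X only — synapomorphy for {H, R, X}.
Character 6: derived state '+' in Z only — an autapomorphy, so it tells us nothing about relationships among taxa.
Most parsimonious ingroup topology: ((((R,H),X),Z),J).
R and X share a more recent common ancestor with each other than either does with Z, so Z is the least closely related of the three.

Z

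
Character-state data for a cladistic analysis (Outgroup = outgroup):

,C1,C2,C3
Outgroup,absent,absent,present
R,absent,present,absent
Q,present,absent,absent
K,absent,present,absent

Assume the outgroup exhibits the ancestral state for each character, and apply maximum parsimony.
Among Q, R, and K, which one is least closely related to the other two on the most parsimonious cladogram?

Character polarity is set by the outgroup: the derived state is whichever differs from the outgroup's state, so for C3 the derived state is 'absent', and for the remaining characters it is 'present'.
C1: derived state 'present' in Q only — an autapomorphy, so it tells us nothing about relationships among taxa.
C2: derived state 'present' in K and R only — synapomorphy for {K, R}.
C3 (derived state 'absent') is shared by all ingroup taxa — unites the whole ingroup.
Most parsimonious ingroup topology: ((R,K),Q).
R and K share a more recent common ancestor with each other than either does with Q, so Q is the least closely related of the three.

Q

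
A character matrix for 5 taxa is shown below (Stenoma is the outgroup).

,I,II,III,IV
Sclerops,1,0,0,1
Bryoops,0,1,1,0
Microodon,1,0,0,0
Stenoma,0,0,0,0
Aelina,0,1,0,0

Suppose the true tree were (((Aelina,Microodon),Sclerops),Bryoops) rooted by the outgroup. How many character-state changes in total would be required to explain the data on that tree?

6

Map each character onto (((Aelina,Microodon),Sclerops),Bryoops) (rooted by Stenoma) and count the minimum state changes it requires (Fitch parsimony):
I: 2; II: 2; III: 1; IV: 1.
Total tree length = 6.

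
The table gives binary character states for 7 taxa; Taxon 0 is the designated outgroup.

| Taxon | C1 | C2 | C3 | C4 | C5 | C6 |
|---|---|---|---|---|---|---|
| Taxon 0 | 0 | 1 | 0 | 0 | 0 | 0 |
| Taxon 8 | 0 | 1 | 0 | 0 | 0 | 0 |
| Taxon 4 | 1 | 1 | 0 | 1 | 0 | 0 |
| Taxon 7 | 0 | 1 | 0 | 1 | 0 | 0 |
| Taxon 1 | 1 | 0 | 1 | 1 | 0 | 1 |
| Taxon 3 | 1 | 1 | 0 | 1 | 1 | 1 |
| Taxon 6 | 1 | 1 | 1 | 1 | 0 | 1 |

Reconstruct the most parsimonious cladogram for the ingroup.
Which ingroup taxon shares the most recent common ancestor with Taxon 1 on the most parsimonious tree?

Character polarity is set by the outgroup: the derived state is whichever differs from the outgroup's state, so for C2 the derived state is '0', and for the remaining characters it is '1'.
C1: derived state '1' in Taxon 1, Taxon 3, Taxon 4, and Taxon 6 only — synapomorphy for {Taxon 1, Taxon 3, Taxon 4, Taxon 6}.
C2: derived state '0' in Taxon 1 only — an autapomorphy, so it tells us nothing about relationships among taxa.
Only Taxon 1 and Taxon 6 show the derived state '1' for C3, supporting them as a clade.
C4: derived state '1' in Taxon 1, Taxon 3, Taxon 4, Taxon 6, and Taxon 7 only — synapomorphy for {Taxon 1, Taxon 3, Taxon 4, Taxon 6, Taxon 7}.
C5: derived state '1' in Taxon 3 only — an autapomorphy, so it tells us nothing about relationships among taxa.
Only Taxon 1, Taxon 3, and Taxon 6 show the derived state '1' for C6, supporting them as a clade.
Most parsimonious ingroup topology: (Taxon 8,((Taxon 4,((Taxon 1,Taxon 6),Taxon 3)),Taxon 7)).
Taxon 1 and Taxon 6 form a cherry on this tree, so they are sister taxa.

Taxon 6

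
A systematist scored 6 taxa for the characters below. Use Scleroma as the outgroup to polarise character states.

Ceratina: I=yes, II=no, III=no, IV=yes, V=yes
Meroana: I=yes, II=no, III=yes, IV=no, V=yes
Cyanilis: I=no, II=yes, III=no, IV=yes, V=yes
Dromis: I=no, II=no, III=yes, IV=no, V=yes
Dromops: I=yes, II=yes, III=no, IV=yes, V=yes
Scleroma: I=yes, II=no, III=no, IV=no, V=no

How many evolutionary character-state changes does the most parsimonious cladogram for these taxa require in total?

6

Character polarity is set by the outgroup: the derived state is whichever differs from the outgroup's state, so for I the derived state is 'no', and for the remaining characters it is 'yes'.
I groups Cyanilis and Dromis, which is incompatible with the clades supported by the remaining characters; treating it as convergent (homoplasy) costs fewer steps than any alternative tree.
II: derived state 'yes' in Cyanilis and Dromops only — synapomorphy for {Cyanilis, Dromops}.
III: derived state 'yes' in Dromis and Meroana only — synapomorphy for {Dromis, Meroana}.
IV (derived state 'yes') is shared by Ceratina, Cyanilis, and Dromops — a synapomorphy uniting that clade.
V (derived state 'yes') is shared by all ingroup taxa — unites the whole ingroup.
Most parsimonious ingroup topology: ((Meroana,Dromis),((Cyanilis,Dromops),Ceratina)).
Changes per character on this tree: I: 2; II: 1; III: 1; IV: 1; V: 1.
Total = 6.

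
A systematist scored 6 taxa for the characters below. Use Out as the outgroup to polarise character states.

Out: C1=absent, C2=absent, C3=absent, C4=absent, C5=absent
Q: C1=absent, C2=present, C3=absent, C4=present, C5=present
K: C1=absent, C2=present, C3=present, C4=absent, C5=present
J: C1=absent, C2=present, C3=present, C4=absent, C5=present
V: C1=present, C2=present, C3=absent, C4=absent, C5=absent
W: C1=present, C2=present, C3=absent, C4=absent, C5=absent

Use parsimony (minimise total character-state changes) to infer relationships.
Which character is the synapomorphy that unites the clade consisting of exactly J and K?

C3

The outgroup has state 'absent' for every character, so 'present' is the derived state throughout.
C1: derived state 'present' in V and W only — synapomorphy for {V, W}.
C2 (derived state 'present') is shared by all ingroup taxa — unites the whole ingroup.
C3 (derived state 'present') is shared by J and K — a synapomorphy uniting that clade.
C4: derived state 'present' in Q only — an autapomorphy, so it tells us nothing about relationships among taxa.
C5: derived state 'present' in J, K, and Q only — synapomorphy for {J, K, Q}.
Most parsimonious ingroup topology: ((Q,(K,J)),(V,W)).
The clade {J, K} is supported by C3: its derived state 'present' occurs in exactly those taxa and in no other taxon (including the outgroup).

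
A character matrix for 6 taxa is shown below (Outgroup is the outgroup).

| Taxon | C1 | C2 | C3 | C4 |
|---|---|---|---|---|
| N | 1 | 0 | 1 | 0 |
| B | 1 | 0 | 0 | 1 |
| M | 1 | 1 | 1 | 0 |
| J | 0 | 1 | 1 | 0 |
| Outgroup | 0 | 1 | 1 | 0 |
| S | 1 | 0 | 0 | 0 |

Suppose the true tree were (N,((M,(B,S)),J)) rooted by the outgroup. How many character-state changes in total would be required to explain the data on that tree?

6

Map each character onto (N,((M,(B,S)),J)) (rooted by Outgroup) and count the minimum state changes it requires (Fitch parsimony):
C1: 2; C2: 2; C3: 1; C4: 1.
Total tree length = 6.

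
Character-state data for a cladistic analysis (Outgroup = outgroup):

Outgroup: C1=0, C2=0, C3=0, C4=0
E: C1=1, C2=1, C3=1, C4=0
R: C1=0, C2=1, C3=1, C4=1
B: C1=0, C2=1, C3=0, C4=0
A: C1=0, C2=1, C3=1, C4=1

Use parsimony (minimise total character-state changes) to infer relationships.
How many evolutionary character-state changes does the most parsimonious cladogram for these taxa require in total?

4

The outgroup has state '0' for every character, so '1' is the derived state throughout.
C1: derived state '1' in E only — an autapomorphy, so it tells us nothing about relationships among taxa.
C2 (derived state '1') is shared by all ingroup taxa — unites the whole ingroup.
C3: derived state '1' in A, E, and R only — synapomorphy for {A, E, R}.
Only A and R show the derived state '1' for C4, supporting them as a clade.
Most parsimonious ingroup topology: ((E,(R,A)),B).
Changes per character on this tree: C1: 1; C2: 1; C3: 1; C4: 1.
Total = 4.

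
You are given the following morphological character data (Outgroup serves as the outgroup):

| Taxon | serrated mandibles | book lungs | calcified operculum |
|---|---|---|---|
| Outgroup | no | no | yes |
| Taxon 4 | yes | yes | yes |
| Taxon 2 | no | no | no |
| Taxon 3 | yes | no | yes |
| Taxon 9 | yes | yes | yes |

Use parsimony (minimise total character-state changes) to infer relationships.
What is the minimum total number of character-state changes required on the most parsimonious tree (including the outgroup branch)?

3

Character polarity is set by the outgroup: the derived state is whichever differs from the outgroup's state, so for calcified operculum the derived state is 'no', and for the remaining characters it is 'yes'.
serrated mandibles (derived state 'yes') is shared by Taxon 3, Taxon 4, and Taxon 9 — a synapomorphy uniting that clade.
book lungs: derived state 'yes' in Taxon 4 and Taxon 9 only — synapomorphy for {Taxon 4, Taxon 9}.
calcified operculum (derived state 'no') is unique to Taxon 2 (autapomorphy; uninformative for grouping).
Most parsimonious ingroup topology: (((Taxon 4,Taxon 9),Taxon 3),Taxon 2).
Changes per character on this tree: serrated mandibles: 1; book lungs: 1; calcified operculum: 1.
Total = 3.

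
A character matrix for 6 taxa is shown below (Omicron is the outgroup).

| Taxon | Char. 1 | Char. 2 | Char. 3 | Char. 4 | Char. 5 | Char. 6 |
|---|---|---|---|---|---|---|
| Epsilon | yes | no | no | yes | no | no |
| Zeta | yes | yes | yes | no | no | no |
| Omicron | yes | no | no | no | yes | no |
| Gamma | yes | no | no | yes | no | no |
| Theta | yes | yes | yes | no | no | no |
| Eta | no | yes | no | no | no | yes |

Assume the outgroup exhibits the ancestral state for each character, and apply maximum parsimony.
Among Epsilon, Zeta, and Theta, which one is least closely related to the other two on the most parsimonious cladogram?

Character polarity is set by the outgroup: the derived state is whichever differs from the outgroup's state, so for Char. 1, Char. 5 the derived state is 'no', and for the remaining characters it is 'yes'.
Char. 1 (derived state 'no') is unique to Eta (autapomorphy; uninformative for grouping).
Char. 2: derived state 'yes' in Eta, Theta, and Zeta only — synapomorphy for {Eta, Theta, Zeta}.
Char. 3 (derived state 'yes') is shared by Theta and Zeta — a synapomorphy uniting that clade.
Only Epsilon and Gamma show the derived state 'yes' for Char. 4, supporting them as a clade.
All ingroup taxa share the derived state 'no' for Char. 5; it defines the ingroup but does not resolve relationships within it.
Char. 6: derived state 'yes' in Eta only — an autapomorphy, so it tells us nothing about relationships among taxa.
Most parsimonious ingroup topology: ((Eta,(Zeta,Theta)),(Epsilon,Gamma)).
Zeta and Theta share a more recent common ancestor with each other than either does with Epsilon, so Epsilon is the least closely related of the three.

Epsilon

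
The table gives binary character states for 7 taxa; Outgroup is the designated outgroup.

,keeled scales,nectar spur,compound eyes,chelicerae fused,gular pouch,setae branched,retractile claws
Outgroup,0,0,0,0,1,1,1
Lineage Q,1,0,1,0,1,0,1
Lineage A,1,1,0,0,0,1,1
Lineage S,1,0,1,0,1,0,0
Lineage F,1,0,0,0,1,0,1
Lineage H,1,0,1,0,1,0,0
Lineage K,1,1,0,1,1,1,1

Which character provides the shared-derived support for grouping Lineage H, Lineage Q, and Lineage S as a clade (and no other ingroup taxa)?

compound eyes

Character polarity is set by the outgroup: the derived state is whichever differs from the outgroup's state, so for gular pouch, setae branched, retractile claws the derived state is '0', and for the remaining characters it is '1'.
All ingroup taxa share the derived state '1' for keeled scales; it defines the ingroup but does not resolve relationships within it.
nectar spur (derived state '1') is shared by Lineage A and Lineage K — a synapomorphy uniting that clade.
Only Lineage H, Lineage Q, and Lineage S show the derived state '1' for compound eyes, supporting them as a clade.
chelicerae fused: derived state '1' in Lineage K only — an autapomorphy, so it tells us nothing about relationships among taxa.
gular pouch (derived state '0') is unique to Lineage A (autapomorphy; uninformative for grouping).
Only Lineage F, Lineage H, Lineage Q, and Lineage S show the derived state '0' for setae branched, supporting them as a clade.
retractile claws (derived state '0') is shared by Lineage H and Lineage S — a synapomorphy uniting that clade.
Most parsimonious ingroup topology: (((Lineage Q,(Lineage S,Lineage H)),Lineage F),(Lineage A,Lineage K)).
The clade {Lineage H, Lineage Q, Lineage S} is supported by compound eyes: its derived state '1' occurs in exactly those taxa and in no other taxon (including the outgroup).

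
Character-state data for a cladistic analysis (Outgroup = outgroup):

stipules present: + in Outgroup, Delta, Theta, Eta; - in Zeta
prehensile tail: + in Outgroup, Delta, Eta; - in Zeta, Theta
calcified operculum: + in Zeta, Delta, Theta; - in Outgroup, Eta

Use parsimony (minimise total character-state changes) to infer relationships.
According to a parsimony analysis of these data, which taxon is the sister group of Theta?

Character polarity is set by the outgroup: the derived state is whichever differs from the outgroup's state, so for stipules present, prehensile tail the derived state is '-', and for the remaining characters it is '+'.
stipules present: derived state '-' in Zeta only — an autapomorphy, so it tells us nothing about relationships among taxa.
Only Theta and Zeta show the derived state '-' for prehensile tail, supporting them as a clade.
calcified operculum: derived state '+' in Delta, Theta, and Zeta only — synapomorphy for {Delta, Theta, Zeta}.
Most parsimonious ingroup topology: (((Zeta,Theta),Delta),Eta).
Theta and Zeta form a cherry on this tree, so they are sister taxa.

Zeta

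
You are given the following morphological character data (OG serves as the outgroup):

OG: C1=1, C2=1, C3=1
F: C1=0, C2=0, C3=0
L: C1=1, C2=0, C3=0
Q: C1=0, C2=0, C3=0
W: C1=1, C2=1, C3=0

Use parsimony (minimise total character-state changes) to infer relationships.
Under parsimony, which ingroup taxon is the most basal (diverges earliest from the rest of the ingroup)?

W

The outgroup has state '1' for every character, so '0' is the derived state throughout.
C1: derived state '0' in F and Q only — synapomorphy for {F, Q}.
Only F, L, and Q show the derived state '0' for C2, supporting them as a clade.
C3 (derived state '0') is shared by all ingroup taxa — unites the whole ingroup.
Most parsimonious ingroup topology: (((F,Q),L),W).
W is sister to the clade containing all other ingroup taxa, so it is the earliest-diverging (most basal) ingroup lineage.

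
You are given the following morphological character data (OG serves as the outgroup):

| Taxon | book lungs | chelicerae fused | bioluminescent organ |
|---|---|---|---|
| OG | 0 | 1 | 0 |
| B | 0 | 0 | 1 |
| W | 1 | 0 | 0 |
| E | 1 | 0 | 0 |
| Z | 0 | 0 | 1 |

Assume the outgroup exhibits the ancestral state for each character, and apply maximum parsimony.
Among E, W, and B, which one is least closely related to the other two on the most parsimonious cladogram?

Character polarity is set by the outgroup: the derived state is whichever differs from the outgroup's state, so for chelicerae fused the derived state is '0', and for the remaining characters it is '1'.
book lungs (derived state '1') is shared by E and W — a synapomorphy uniting that clade.
All ingroup taxa share the derived state '0' for chelicerae fused; it defines the ingroup but does not resolve relationships within it.
bioluminescent organ: derived state '1' in B and Z only — synapomorphy for {B, Z}.
Most parsimonious ingroup topology: ((B,Z),(W,E)).
E and W share a more recent common ancestor with each other than either does with B, so B is the least closely related of the three.

B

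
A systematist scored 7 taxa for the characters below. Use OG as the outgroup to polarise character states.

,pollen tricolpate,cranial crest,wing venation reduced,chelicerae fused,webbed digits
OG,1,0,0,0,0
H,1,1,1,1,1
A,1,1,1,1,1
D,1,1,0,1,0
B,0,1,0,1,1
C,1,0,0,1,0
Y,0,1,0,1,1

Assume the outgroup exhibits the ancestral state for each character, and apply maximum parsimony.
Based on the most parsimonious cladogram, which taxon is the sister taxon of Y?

Character polarity is set by the outgroup: the derived state is whichever differs from the outgroup's state, so for pollen tricolpate the derived state is '0', and for the remaining characters it is '1'.
pollen tricolpate (derived state '0') is shared by B and Y — a synapomorphy uniting that clade.
Only A, B, D, H, and Y show the derived state '1' for cranial crest, supporting them as a clade.
Only A and H show the derived state '1' for wing venation reduced, supporting them as a clade.
chelicerae fused (derived state '1') is shared by all ingroup taxa — unites the whole ingroup.
webbed digits: derived state '1' in A, B, H, and Y only — synapomorphy for {A, B, H, Y}.
Most parsimonious ingroup topology: ((((H,A),(B,Y)),D),C).
Y and B form a cherry on this tree, so they are sister taxa.

B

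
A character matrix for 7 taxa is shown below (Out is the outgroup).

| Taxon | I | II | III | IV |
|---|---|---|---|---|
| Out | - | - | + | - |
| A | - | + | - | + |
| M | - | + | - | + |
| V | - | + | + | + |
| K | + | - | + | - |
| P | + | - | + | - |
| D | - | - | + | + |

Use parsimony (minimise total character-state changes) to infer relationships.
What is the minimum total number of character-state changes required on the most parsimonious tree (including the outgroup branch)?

4

Character polarity is set by the outgroup: the derived state is whichever differs from the outgroup's state, so for III the derived state is '-', and for the remaining characters it is '+'.
Only K and P show the derived state '+' for I, supporting them as a clade.
II (derived state '+') is shared by A, M, and V — a synapomorphy uniting that clade.
III: derived state '-' in A and M only — synapomorphy for {A, M}.
IV: derived state '+' in A, D, M, and V only — synapomorphy for {A, D, M, V}.
Most parsimonious ingroup topology: ((((A,M),V),D),(K,P)).
Changes per character on this tree: I: 1; II: 1; III: 1; IV: 1.
Total = 4.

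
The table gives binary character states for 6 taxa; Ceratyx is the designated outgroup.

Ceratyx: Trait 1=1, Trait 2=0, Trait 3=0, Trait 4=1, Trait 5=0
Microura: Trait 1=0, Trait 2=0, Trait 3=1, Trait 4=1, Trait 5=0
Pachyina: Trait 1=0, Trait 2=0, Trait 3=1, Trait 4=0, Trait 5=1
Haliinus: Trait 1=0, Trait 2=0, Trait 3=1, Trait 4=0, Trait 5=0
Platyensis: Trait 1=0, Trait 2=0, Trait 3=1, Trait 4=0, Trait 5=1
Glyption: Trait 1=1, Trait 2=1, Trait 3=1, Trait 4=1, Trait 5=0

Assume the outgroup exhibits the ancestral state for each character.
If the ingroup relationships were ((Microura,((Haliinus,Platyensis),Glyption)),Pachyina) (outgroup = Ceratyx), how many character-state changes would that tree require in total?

8

Map each character onto ((Microura,((Haliinus,Platyensis),Glyption)),Pachyina) (rooted by Ceratyx) and count the minimum state changes it requires (Fitch parsimony):
Trait 1: 2; Trait 2: 1; Trait 3: 1; Trait 4: 2; Trait 5: 2.
Total tree length = 8.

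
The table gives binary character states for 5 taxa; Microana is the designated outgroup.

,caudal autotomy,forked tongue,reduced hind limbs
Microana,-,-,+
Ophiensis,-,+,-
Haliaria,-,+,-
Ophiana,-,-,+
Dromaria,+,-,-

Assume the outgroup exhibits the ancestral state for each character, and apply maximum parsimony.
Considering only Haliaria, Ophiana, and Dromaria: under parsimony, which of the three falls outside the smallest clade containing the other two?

Character polarity is set by the outgroup: the derived state is whichever differs from the outgroup's state, so for reduced hind limbs the derived state is '-', and for the remaining characters it is '+'.
caudal autotomy (derived state '+') is unique to Dromaria (autapomorphy; uninformative for grouping).
forked tongue (derived state '+') is shared by Haliaria and Ophiensis — a synapomorphy uniting that clade.
reduced hind limbs: derived state '-' in Dromaria, Haliaria, and Ophiensis only — synapomorphy for {Dromaria, Haliaria, Ophiensis}.
Most parsimonious ingroup topology: (((Ophiensis,Haliaria),Dromaria),Ophiana).
Haliaria and Dromaria share a more recent common ancestor with each other than either does with Ophiana, so Ophiana is the least closely related of the three.

Ophiana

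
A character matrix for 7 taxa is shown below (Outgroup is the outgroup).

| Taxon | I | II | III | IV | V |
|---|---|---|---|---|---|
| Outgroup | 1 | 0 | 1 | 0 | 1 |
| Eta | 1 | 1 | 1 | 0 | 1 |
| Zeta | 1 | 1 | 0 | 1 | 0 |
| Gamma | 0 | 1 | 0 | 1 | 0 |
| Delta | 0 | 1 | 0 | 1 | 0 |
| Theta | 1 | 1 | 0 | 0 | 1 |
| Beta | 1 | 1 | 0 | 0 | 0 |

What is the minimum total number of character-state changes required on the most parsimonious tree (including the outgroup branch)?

Character polarity is set by the outgroup: the derived state is whichever differs from the outgroup's state, so for I, III, V the derived state is '0', and for the remaining characters it is '1'.
I: derived state '0' in Delta and Gamma only — synapomorphy for {Delta, Gamma}.
II (derived state '1') is shared by all ingroup taxa — unites the whole ingroup.
III (derived state '0') is shared by Beta, Delta, Gamma, Theta, and Zeta — a synapomorphy uniting that clade.
IV (derived state '1') is shared by Delta, Gamma, and Zeta — a synapomorphy uniting that clade.
Only Beta, Delta, Gamma, and Zeta show the derived state '0' for V, supporting them as a clade.
Most parsimonious ingroup topology: (Eta,(((Zeta,(Gamma,Delta)),Beta),Theta)).
Changes per character on this tree: I: 1; II: 1; III: 1; IV: 1; V: 1.
Total = 5.

5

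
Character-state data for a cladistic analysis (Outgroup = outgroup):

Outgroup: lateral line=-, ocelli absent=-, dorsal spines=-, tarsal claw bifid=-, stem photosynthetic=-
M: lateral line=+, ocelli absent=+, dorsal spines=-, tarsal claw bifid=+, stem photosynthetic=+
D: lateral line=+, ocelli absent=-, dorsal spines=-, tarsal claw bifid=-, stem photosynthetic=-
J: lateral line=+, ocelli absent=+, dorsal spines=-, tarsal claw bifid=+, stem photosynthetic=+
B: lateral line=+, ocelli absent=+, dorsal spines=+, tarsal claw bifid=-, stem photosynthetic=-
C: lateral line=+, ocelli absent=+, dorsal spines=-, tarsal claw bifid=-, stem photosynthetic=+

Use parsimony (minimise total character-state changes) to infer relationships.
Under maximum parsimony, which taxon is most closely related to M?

The outgroup has state '-' for every character, so '+' is the derived state throughout.
lateral line (derived state '+') is shared by all ingroup taxa — unites the whole ingroup.
ocelli absent (derived state '+') is shared by B, C, J, and M — a synapomorphy uniting that clade.
dorsal spines (derived state '+') is unique to B (autapomorphy; uninformative for grouping).
tarsal claw bifid: derived state '+' in J and M only — synapomorphy for {J, M}.
stem photosynthetic: derived state '+' in C, J, and M only — synapomorphy for {C, J, M}.
Most parsimonious ingroup topology: ((((M,J),C),B),D).
M and J form a cherry on this tree, so they are sister taxa.

J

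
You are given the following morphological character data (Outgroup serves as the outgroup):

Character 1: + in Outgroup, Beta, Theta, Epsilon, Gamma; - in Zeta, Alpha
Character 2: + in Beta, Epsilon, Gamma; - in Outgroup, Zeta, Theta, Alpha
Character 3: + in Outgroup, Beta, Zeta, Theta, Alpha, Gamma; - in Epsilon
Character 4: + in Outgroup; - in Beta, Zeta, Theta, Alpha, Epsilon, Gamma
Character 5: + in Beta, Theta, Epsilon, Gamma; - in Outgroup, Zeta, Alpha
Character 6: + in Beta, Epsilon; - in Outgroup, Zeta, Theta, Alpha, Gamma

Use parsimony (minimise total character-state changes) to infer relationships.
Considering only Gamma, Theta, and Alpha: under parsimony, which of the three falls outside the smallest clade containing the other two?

Alpha

Character polarity is set by the outgroup: the derived state is whichever differs from the outgroup's state, so for Character 1, Character 3, Character 4 the derived state is '-', and for the remaining characters it is '+'.
Only Alpha and Zeta show the derived state '-' for Character 1, supporting them as a clade.
Only Beta, Epsilon, and Gamma show the derived state '+' for Character 2, supporting them as a clade.
Character 3: derived state '-' in Epsilon only — an autapomorphy, so it tells us nothing about relationships among taxa.
All ingroup taxa share the derived state '-' for Character 4; it defines the ingroup but does not resolve relationships within it.
Character 5: derived state '+' in Beta, Epsilon, Gamma, and Theta only — synapomorphy for {Beta, Epsilon, Gamma, Theta}.
Character 6 (derived state '+') is shared by Beta and Epsilon — a synapomorphy uniting that clade.
Most parsimonious ingroup topology: ((((Beta,Epsilon),Gamma),Theta),(Zeta,Alpha)).
Theta and Gamma share a more recent common ancestor with each other than either does with Alpha, so Alpha is the least closely related of the three.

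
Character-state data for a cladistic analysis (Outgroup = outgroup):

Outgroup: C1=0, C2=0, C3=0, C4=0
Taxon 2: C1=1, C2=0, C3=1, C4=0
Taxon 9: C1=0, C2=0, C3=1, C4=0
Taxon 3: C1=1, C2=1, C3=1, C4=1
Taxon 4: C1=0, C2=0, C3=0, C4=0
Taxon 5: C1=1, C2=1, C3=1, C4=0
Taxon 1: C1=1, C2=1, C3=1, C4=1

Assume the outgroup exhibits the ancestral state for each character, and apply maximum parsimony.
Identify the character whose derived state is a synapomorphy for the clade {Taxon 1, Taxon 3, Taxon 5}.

C2

The outgroup has state '0' for every character, so '1' is the derived state throughout.
C1 (derived state '1') is shared by Taxon 1, Taxon 2, Taxon 3, and Taxon 5 — a synapomorphy uniting that clade.
Only Taxon 1, Taxon 3, and Taxon 5 show the derived state '1' for C2, supporting them as a clade.
C3: derived state '1' in Taxon 1, Taxon 2, Taxon 3, Taxon 5, and Taxon 9 only — synapomorphy for {Taxon 1, Taxon 2, Taxon 3, Taxon 5, Taxon 9}.
C4 (derived state '1') is shared by Taxon 1 and Taxon 3 — a synapomorphy uniting that clade.
Most parsimonious ingroup topology: (((Taxon 2,((Taxon 1,Taxon 3),Taxon 5)),Taxon 9),Taxon 4).
The clade {Taxon 1, Taxon 3, Taxon 5} is supported by C2: its derived state '1' occurs in exactly those taxa and in no other taxon (including the outgroup).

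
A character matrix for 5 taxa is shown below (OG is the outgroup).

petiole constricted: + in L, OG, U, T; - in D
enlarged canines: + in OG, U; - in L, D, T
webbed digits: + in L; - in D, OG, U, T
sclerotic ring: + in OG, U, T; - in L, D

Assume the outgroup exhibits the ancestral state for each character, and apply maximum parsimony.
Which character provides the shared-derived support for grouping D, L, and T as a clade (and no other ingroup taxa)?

enlarged canines

Character polarity is set by the outgroup: the derived state is whichever differs from the outgroup's state, so for petiole constricted, enlarged canines, sclerotic ring the derived state is '-', and for the remaining characters it is '+'.
petiole constricted: derived state '-' in D only — an autapomorphy, so it tells us nothing about relationships among taxa.
enlarged canines (derived state '-') is shared by D, L, and T — a synapomorphy uniting that clade.
webbed digits: derived state '+' in L only — an autapomorphy, so it tells us nothing about relationships among taxa.
sclerotic ring: derived state '-' in D and L only — synapomorphy for {D, L}.
Most parsimonious ingroup topology: (((D,L),T),U).
The clade {D, L, T} is supported by enlarged canines: its derived state '-' occurs in exactly those taxa and in no other taxon (including the outgroup).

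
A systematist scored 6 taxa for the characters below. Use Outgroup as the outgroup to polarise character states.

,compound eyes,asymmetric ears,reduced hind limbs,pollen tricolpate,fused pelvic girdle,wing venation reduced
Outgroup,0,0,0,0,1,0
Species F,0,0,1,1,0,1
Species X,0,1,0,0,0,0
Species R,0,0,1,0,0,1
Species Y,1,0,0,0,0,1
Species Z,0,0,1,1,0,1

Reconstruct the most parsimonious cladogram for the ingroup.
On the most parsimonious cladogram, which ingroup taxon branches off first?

Character polarity is set by the outgroup: the derived state is whichever differs from the outgroup's state, so for fused pelvic girdle the derived state is '0', and for the remaining characters it is '1'.
compound eyes (derived state '1') is unique to Species Y (autapomorphy; uninformative for grouping).
asymmetric ears: derived state '1' in Species X only — an autapomorphy, so it tells us nothing about relationships among taxa.
reduced hind limbs: derived state '1' in Species F, Species R, and Species Z only — synapomorphy for {Species F, Species R, Species Z}.
Only Species F and Species Z show the derived state '1' for pollen tricolpate, supporting them as a clade.
fused pelvic girdle (derived state '0') is shared by all ingroup taxa — unites the whole ingroup.
wing venation reduced: derived state '1' in Species F, Species R, Species Y, and Species Z only — synapomorphy for {Species F, Species R, Species Y, Species Z}.
Most parsimonious ingroup topology: ((((Species F,Species Z),Species R),Species Y),Species X).
Species X is sister to the clade containing all other ingroup taxa, so it is the earliest-diverging (most basal) ingroup lineage.

Species X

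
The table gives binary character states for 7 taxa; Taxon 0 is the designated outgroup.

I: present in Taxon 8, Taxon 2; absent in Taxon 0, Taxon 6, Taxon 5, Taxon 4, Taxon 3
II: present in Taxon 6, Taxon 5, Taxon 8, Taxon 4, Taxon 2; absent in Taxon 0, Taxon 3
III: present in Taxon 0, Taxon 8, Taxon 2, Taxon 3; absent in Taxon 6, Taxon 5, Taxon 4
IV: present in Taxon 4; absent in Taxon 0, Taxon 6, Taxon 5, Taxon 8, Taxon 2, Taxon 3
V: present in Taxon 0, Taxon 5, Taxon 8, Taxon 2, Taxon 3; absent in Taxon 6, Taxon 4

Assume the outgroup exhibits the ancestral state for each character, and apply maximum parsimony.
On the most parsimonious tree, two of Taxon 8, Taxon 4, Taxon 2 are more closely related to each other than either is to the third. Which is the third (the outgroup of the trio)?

Character polarity is set by the outgroup: the derived state is whichever differs from the outgroup's state, so for III, V the derived state is 'absent', and for the remaining characters it is 'present'.
I (derived state 'present') is shared by Taxon 2 and Taxon 8 — a synapomorphy uniting that clade.
Only Taxon 2, Taxon 4, Taxon 5, Taxon 6, and Taxon 8 show the derived state 'present' for II, supporting them as a clade.
III (derived state 'absent') is shared by Taxon 4, Taxon 5, and Taxon 6 — a synapomorphy uniting that clade.
IV: derived state 'present' in Taxon 4 only — an autapomorphy, so it tells us nothing about relationships among taxa.
Only Taxon 4 and Taxon 6 show the derived state 'absent' for V, supporting them as a clade.
Most parsimonious ingroup topology: ((((Taxon 6,Taxon 4),Taxon 5),(Taxon 8,Taxon 2)),Taxon 3).
Taxon 2 and Taxon 8 share a more recent common ancestor with each other than either does with Taxon 4, so Taxon 4 is the least closely related of the three.

Taxon 4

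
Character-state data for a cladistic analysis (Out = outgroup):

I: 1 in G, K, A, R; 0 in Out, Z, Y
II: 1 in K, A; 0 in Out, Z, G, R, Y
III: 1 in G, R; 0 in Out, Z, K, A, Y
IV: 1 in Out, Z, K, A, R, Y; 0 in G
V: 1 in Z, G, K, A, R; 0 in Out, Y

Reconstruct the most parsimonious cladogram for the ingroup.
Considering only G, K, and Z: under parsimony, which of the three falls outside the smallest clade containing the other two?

Character polarity is set by the outgroup: the derived state is whichever differs from the outgroup's state, so for IV the derived state is '0', and for the remaining characters it is '1'.
I: derived state '1' in A, G, K, and R only — synapomorphy for {A, G, K, R}.
Only A and K show the derived state '1' for II, supporting them as a clade.
III (derived state '1') is shared by G and R — a synapomorphy uniting that clade.
IV (derived state '0') is unique to G (autapomorphy; uninformative for grouping).
Only A, G, K, R, and Z show the derived state '1' for V, supporting them as a clade.
Most parsimonious ingroup topology: ((Z,((G,R),(K,A))),Y).
G and K share a more recent common ancestor with each other than either does with Z, so Z is the least closely related of the three.

Z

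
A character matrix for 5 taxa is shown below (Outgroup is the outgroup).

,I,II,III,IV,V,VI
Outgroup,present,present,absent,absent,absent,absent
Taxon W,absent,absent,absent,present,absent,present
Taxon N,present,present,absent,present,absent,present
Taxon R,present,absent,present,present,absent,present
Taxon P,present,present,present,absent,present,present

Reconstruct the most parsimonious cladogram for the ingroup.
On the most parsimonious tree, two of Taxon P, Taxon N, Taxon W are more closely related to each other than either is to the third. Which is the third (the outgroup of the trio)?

Taxon P

Character polarity is set by the outgroup: the derived state is whichever differs from the outgroup's state, so for I, II the derived state is 'absent', and for the remaining characters it is 'present'.
I: derived state 'absent' in Taxon W only — an autapomorphy, so it tells us nothing about relationships among taxa.
II (derived state 'absent') is shared by Taxon R and Taxon W — a synapomorphy uniting that clade.
III (state 'present') occurs in Taxon P and Taxon R but conflicts with the nesting implied by the other characters — most parsimoniously interpreted as homoplasy.
Only Taxon N, Taxon R, and Taxon W show the derived state 'present' for IV, supporting them as a clade.
V: derived state 'present' in Taxon P only — an autapomorphy, so it tells us nothing about relationships among taxa.
All ingroup taxa share the derived state 'present' for VI; it defines the ingroup but does not resolve relationships within it.
Most parsimonious ingroup topology: (((Taxon W,Taxon R),Taxon N),Taxon P).
Taxon W and Taxon N share a more recent common ancestor with each other than either does with Taxon P, so Taxon P is the least closely related of the three.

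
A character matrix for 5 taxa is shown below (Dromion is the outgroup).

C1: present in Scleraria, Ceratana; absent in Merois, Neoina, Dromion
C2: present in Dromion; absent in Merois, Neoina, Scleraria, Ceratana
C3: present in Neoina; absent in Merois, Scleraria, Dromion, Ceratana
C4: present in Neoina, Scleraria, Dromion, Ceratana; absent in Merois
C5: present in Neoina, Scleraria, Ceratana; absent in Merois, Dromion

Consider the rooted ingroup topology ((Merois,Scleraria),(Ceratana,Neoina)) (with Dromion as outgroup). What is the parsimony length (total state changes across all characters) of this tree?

Map each character onto ((Merois,Scleraria),(Ceratana,Neoina)) (rooted by Dromion) and count the minimum state changes it requires (Fitch parsimony):
C1: 2; C2: 1; C3: 1; C4: 1; C5: 2.
Total tree length = 7.

7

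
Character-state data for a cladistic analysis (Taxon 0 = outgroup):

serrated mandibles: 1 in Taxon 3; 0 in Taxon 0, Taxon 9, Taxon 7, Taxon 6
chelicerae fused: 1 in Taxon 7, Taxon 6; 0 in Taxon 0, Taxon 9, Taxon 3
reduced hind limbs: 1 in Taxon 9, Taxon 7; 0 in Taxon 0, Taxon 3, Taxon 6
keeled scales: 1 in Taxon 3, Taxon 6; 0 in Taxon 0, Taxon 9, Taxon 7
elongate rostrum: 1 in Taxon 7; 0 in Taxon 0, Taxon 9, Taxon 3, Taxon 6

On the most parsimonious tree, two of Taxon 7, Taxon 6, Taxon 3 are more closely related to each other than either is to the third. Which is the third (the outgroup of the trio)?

The outgroup has state '0' for every character, so '1' is the derived state throughout.
serrated mandibles (derived state '1') is unique to Taxon 3 (autapomorphy; uninformative for grouping).
chelicerae fused groups Taxon 6 and Taxon 7, which is incompatible with the clades supported by the remaining characters; treating it as convergent (homoplasy) costs fewer steps than any alternative tree.
reduced hind limbs: derived state '1' in Taxon 7 and Taxon 9 only — synapomorphy for {Taxon 7, Taxon 9}.
keeled scales: derived state '1' in Taxon 3 and Taxon 6 only — synapomorphy for {Taxon 3, Taxon 6}.
elongate rostrum (derived state '1') is unique to Taxon 7 (autapomorphy; uninformative for grouping).
Most parsimonious ingroup topology: ((Taxon 9,Taxon 7),(Taxon 3,Taxon 6)).
Taxon 3 and Taxon 6 share a more recent common ancestor with each other than either does with Taxon 7, so Taxon 7 is the least closely related of the three.

Taxon 7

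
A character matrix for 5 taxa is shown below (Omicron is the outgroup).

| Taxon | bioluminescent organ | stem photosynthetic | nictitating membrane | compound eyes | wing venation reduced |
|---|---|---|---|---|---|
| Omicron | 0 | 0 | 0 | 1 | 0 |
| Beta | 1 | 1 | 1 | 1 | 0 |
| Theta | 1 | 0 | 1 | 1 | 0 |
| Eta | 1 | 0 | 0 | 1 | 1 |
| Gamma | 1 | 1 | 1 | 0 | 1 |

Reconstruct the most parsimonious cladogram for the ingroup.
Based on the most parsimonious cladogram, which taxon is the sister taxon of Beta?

Gamma

Character polarity is set by the outgroup: the derived state is whichever differs from the outgroup's state, so for compound eyes the derived state is '0', and for the remaining characters it is '1'.
All ingroup taxa share the derived state '1' for bioluminescent organ; it defines the ingroup but does not resolve relationships within it.
Only Beta and Gamma show the derived state '1' for stem photosynthetic, supporting them as a clade.
Only Beta, Gamma, and Theta show the derived state '1' for nictitating membrane, supporting them as a clade.
compound eyes (derived state '0') is unique to Gamma (autapomorphy; uninformative for grouping).
wing venation reduced (state '1') occurs in Eta and Gamma but conflicts with the nesting implied by the other characters — most parsimoniously interpreted as homoplasy.
Most parsimonious ingroup topology: (((Beta,Gamma),Theta),Eta).
Beta and Gamma form a cherry on this tree, so they are sister taxa.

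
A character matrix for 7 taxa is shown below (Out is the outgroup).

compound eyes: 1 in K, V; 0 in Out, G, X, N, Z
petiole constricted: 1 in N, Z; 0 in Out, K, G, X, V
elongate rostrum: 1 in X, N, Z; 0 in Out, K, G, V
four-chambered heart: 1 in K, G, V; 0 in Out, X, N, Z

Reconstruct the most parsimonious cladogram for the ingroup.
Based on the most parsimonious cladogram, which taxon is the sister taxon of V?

K

The outgroup has state '0' for every character, so '1' is the derived state throughout.
compound eyes: derived state '1' in K and V only — synapomorphy for {K, V}.
petiole constricted (derived state '1') is shared by N and Z — a synapomorphy uniting that clade.
elongate rostrum (derived state '1') is shared by N, X, and Z — a synapomorphy uniting that clade.
Only G, K, and V show the derived state '1' for four-chambered heart, supporting them as a clade.
Most parsimonious ingroup topology: (((K,V),G),(X,(N,Z))).
V and K form a cherry on this tree, so they are sister taxa.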